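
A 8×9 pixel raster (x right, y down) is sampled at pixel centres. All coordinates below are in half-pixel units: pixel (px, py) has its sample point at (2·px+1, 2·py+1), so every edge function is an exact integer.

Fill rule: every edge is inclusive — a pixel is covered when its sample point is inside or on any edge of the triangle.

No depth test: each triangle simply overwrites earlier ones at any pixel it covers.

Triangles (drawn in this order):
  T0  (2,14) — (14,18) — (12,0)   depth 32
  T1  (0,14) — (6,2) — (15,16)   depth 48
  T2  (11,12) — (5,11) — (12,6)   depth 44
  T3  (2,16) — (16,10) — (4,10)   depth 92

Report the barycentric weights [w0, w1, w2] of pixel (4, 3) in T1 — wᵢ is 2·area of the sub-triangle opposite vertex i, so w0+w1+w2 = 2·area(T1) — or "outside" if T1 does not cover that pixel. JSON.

T0:
  2·area = 208  (B↔C swapped to make it positive)
  edge (2, 14)→(12, 0): d=(10,-14) inclusive
  edge (12, 0)→(14, 18): d=(2,18) inclusive
  edge (14, 18)→(2, 14): d=(-12,-4) inclusive
    (5,1)@(11, 3): e=[16,24,168] → █
    (6,1)@(13, 3): e=[44,-12,176] → ·
    (4,2)@(9, 5): e=[8,64,136] → █
    (6,2)@(13, 5): e=[64,-8,152] → ·
    (3,3)@(7, 7): e=[0,104,104] → █  [on edge]
    (6,3)@(13, 7): e=[84,-4,128] → ·
    (3,4)@(7, 9): e=[20,108,80] → █
    (6,4)@(13, 9): e=[104,0,104] → █  [on edge]
    (7,4)@(15, 9): e=[132,-36,112] → ·
    (2,5)@(5, 11): e=[12,148,48] → █
    (7,5)@(15, 11): e=[152,-32,88] → ·
    (1,6)@(3, 13): e=[4,188,16] → █
    (2,7)@(5, 15): e=[52,156,0] → █  [on edge]
    (5,8)@(11, 17): e=[156,52,0] → █  [on edge]
  covered (28 px):
    · · · · · · · ·
    · · · · · █ · ·
    · · · · █ █ · ·
    · · · █ █ █ · ·
    · · · █ █ █ █ ·
    · · █ █ █ █ █ ·
    · █ █ █ █ █ █ ·
    · · █ █ █ █ █ ·
    · · · · · █ █ ·
T1:
  2·area = 192
  edge (0, 14)→(6, 2): d=(6,-12) inclusive
  edge (6, 2)→(15, 16): d=(9,14) inclusive
  edge (15, 16)→(0, 14): d=(-15,-2) inclusive
    (2,2)@(5, 5): e=[6,41,145] → █
    (3,2)@(7, 5): e=[30,13,149] → █
    (4,2)@(9, 5): e=[54,-15,153] → ·
    (2,3)@(5, 7): e=[18,59,115] → █
    (4,3)@(9, 7): e=[66,3,123] → █
    (5,3)@(11, 7): e=[90,-25,127] → ·
    (1,4)@(3, 9): e=[6,105,81] → █
    (5,4)@(11, 9): e=[102,-7,97] → ·
    (1,5)@(3, 11): e=[18,123,51] → █
    (5,5)@(11, 11): e=[114,11,67] → █
    (6,5)@(13, 11): e=[138,-17,71] → ·
    (0,6)@(1, 13): e=[6,169,17] → █
  covered (24 px):
    · · · · · · · ·
    · · · · · · · ·
    · · █ █ · · · ·
    · · █ █ █ · · ·
    · █ █ █ █ · · ·
    · █ █ █ █ █ · ·
    █ █ █ █ █ █ █ ·
    · · · · █ █ █ ·
    · · · · · · · ·
T2:
  2·area = 37
  edge (11, 12)→(5, 11): d=(-6,-1) inclusive
  edge (5, 11)→(12, 6): d=(7,-5) inclusive
  edge (12, 6)→(11, 12): d=(-1,6) inclusive
    (5,3)@(11, 7): e=[30,2,5] → █
    (6,3)@(13, 7): e=[32,12,-7] → ·
    (4,4)@(9, 9): e=[16,6,15] → █
    (6,4)@(13, 9): e=[20,26,-9] → ·
    (2,5)@(5, 11): e=[0,0,37] → █  [on edge]
    (3,5)@(7, 11): e=[2,10,25] → █
    (6,5)@(13, 11): e=[8,40,-11] → ·
    (2,6)@(5, 13): e=[-12,14,35] → ·
    (3,6)@(7, 13): e=[-10,24,23] → ·
    (4,6)@(9, 13): e=[-8,34,11] → ·
    (5,6)@(11, 13): e=[-6,44,-1] → ·
  covered (7 px):
    · · · · · · · ·
    · · · · · · · ·
    · · · · · · · ·
    · · · · · █ · ·
    · · · · █ █ · ·
    · · █ █ █ █ · ·
    · · · · · · · ·
    · · · · · · · ·
    · · · · · · · ·
T3:
  2·area = 72  (B↔C swapped to make it positive)
  edge (2, 16)→(4, 10): d=(2,-6) inclusive
  edge (4, 10)→(16, 10): d=(12,0) inclusive
  edge (16, 10)→(2, 16): d=(-14,6) inclusive
    (3,0)@(7, 1): e=[0,-108,180] → ·  [on edge]
    (2,3)@(5, 7): e=[0,-36,108] → ·  [on edge]
    (2,5)@(5, 11): e=[8,12,52] → █
    (3,5)@(7, 11): e=[20,12,40] → █
    (4,5)@(9, 11): e=[32,12,28] → █
    (5,5)@(11, 11): e=[44,12,16] → █
    (6,5)@(13, 11): e=[56,12,4] → █
    (7,5)@(15, 11): e=[68,12,-8] → ·
    (1,6)@(3, 13): e=[0,36,36] → █  [on edge]
    (4,6)@(9, 13): e=[36,36,0] → █  [on edge]
    (5,6)@(11, 13): e=[48,36,-12] → ·
    (6,6)@(13, 13): e=[60,36,-24] → ·
  covered (10 px):
    · · · · · · · ·
    · · · · · · · ·
    · · · · · · · ·
    · · · · · · · ·
    · · · · · · · ·
    · · █ █ █ █ █ ·
    · █ █ █ █ · · ·
    · █ · · · · · ·
    · · · · · · · ·

Final: [3,123,66]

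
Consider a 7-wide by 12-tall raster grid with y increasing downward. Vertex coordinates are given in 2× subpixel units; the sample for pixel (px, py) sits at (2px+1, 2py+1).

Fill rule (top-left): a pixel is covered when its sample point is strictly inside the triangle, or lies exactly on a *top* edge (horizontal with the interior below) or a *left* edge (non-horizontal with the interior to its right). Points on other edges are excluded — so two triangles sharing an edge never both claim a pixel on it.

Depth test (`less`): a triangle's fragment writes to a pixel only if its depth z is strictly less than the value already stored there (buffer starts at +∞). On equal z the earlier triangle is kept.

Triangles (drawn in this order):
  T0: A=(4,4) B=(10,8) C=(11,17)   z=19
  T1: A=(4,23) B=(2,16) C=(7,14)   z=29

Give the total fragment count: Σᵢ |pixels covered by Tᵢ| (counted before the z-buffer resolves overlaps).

T0:
  2·area = 50
  edge (4, 4)→(10, 8): d=(6,4) right/bottom  bias=-1
  edge (10, 8)→(11, 17): d=(1,9) right/bottom  bias=-1
  edge (11, 17)→(4, 4): d=(-7,-13) top-left  bias=+0
    (2,2)@(5, 5): e=[2,42,6] → #
    (3,2)@(7, 5): e=[-6,24,32] → ·
    (2,3)@(5, 7): e=[14,44,-8] → ·
    (3,3)@(7, 7): e=[6,26,18] → #
    (4,3)@(9, 7): e=[-2,8,44] → ·
    (3,4)@(7, 9): e=[18,28,4] → #
    (4,4)@(9, 9): e=[10,10,30] → #
    (5,4)@(11, 9): e=[2,-8,56] → ·
    (3,5)@(7, 11): e=[30,30,-10] → ·
    (4,5)@(9, 11): e=[22,12,16] → #
    (5,5)@(11, 11): e=[14,-6,42] → ·
    (4,6)@(9, 13): e=[34,14,2] → #
    (5,8)@(11, 17): e=[50,0,0] → ·  [on edge]
  covered (6 px):
    · · · · · · ·
    · · · · · · ·
    · · # · · · ·
    · · · # · · ·
    · · · # # · ·
    · · · · # · ·
    · · · · # · ·
    · · · · · · ·
    · · · · · · ·
    · · · · · · ·
    · · · · · · ·
    · · · · · · ·
T1:
  2·area = 39
  edge (4, 23)→(2, 16): d=(-2,-7) top-left  bias=+0
  edge (2, 16)→(7, 14): d=(5,-2) top-left  bias=+0
  edge (7, 14)→(4, 23): d=(-3,9) right/bottom  bias=-1
    (2,7)@(5, 15): e=[23,1,15] → #
    (3,7)@(7, 15): e=[37,5,-3] → ·
    (1,8)@(3, 17): e=[5,7,27] → #
    (3,8)@(7, 17): e=[33,15,-9] → ·
    (1,9)@(3, 19): e=[1,17,21] → #
    (3,9)@(7, 19): e=[29,25,-15] → ·
    (1,10)@(3, 21): e=[-3,27,15] → ·
    (2,10)@(5, 21): e=[11,31,-3] → ·
  covered (5 px):
    · · · · · · ·
    · · · · · · ·
    · · · · · · ·
    · · · · · · ·
    · · · · · · ·
    · · · · · · ·
    · · · · · · ·
    · · # · · · ·
    · # # · · · ·
    · # # · · · ·
    · · · · · · ·
    · · · · · · ·

Result: 11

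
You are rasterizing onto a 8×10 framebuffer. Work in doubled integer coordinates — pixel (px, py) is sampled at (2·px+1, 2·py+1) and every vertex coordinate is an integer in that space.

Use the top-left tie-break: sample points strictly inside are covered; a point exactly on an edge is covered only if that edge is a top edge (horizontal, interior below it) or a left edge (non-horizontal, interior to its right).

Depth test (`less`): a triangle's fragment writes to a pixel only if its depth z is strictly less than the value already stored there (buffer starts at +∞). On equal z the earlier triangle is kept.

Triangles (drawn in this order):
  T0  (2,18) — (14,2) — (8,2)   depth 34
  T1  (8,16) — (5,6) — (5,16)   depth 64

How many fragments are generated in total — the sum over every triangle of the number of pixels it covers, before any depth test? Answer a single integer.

T0:
  2·area = 96  (B↔C swapped to make it positive)
  edge (2, 18)→(8, 2): d=(6,-16) top-left  bias=+0
  edge (8, 2)→(14, 2): d=(6,0) top-left  bias=+0
  edge (14, 2)→(2, 18): d=(-12,16) right/bottom  bias=-1
    (4,1)@(9, 3): e=[22,6,68] → #
    (5,1)@(11, 3): e=[54,6,36] → #
    (6,1)@(13, 3): e=[86,6,4] → #
    (7,1)@(15, 3): e=[118,6,-28] → ·
    (3,2)@(7, 5): e=[2,18,76] → #
    (6,2)@(13, 5): e=[98,18,-20] → ·
    (3,3)@(7, 7): e=[14,30,52] → #
    (5,3)@(11, 7): e=[78,30,-12] → ·
    (3,4)@(7, 9): e=[26,42,28] → #
    (4,4)@(9, 9): e=[58,42,-4] → ·
    (2,5)@(5, 11): e=[6,54,36] → #
    (4,5)@(9, 11): e=[70,54,-28] → ·
  covered (12 px):
    · · · · · · · ·
    · · · · # # # ·
    · · · # # # · ·
    · · · # # · · ·
    · · · # · · · ·
    · · # # · · · ·
    · · # · · · · ·
    · · · · · · · ·
    · · · · · · · ·
    · · · · · · · ·
T1:
  2·area = 30  (B↔C swapped to make it positive)
  edge (8, 16)→(5, 16): d=(-3,0) right/bottom  bias=-1
  edge (5, 16)→(5, 6): d=(0,-10) top-left  bias=+0
  edge (5, 6)→(8, 16): d=(3,10) right/bottom  bias=-1
    (2,0)@(5, 1): e=[45,0,-15] → ·  [on edge]
    (2,1)@(5, 3): e=[39,0,-9] → ·  [on edge]
    (2,2)@(5, 5): e=[33,0,-3] → ·  [on edge]
    (2,3)@(5, 7): e=[27,0,3] → #  [on edge]
    (3,3)@(7, 7): e=[27,20,-17] → ·
    (2,4)@(5, 9): e=[21,0,9] → #  [on edge]
    (3,4)@(7, 9): e=[21,20,-11] → ·
    (2,5)@(5, 11): e=[15,0,15] → #  [on edge]
    (3,5)@(7, 11): e=[15,20,-5] → ·
    (2,6)@(5, 13): e=[9,0,21] → #  [on edge]
    (3,6)@(7, 13): e=[9,20,1] → #
    (4,6)@(9, 13): e=[9,40,-19] → ·
    (2,7)@(5, 15): e=[3,0,27] → #  [on edge]
    (2,8)@(5, 17): e=[-3,0,33] → ·  [on edge]
    (2,9)@(5, 19): e=[-9,0,39] → ·  [on edge]
  covered (7 px):
    · · · · · · · ·
    · · · · · · · ·
    · · · · · · · ·
    · · # · · · · ·
    · · # · · · · ·
    · · # · · · · ·
    · · # # · · · ·
    · · # # · · · ·
    · · · · · · · ·
    · · · · · · · ·

Result: 19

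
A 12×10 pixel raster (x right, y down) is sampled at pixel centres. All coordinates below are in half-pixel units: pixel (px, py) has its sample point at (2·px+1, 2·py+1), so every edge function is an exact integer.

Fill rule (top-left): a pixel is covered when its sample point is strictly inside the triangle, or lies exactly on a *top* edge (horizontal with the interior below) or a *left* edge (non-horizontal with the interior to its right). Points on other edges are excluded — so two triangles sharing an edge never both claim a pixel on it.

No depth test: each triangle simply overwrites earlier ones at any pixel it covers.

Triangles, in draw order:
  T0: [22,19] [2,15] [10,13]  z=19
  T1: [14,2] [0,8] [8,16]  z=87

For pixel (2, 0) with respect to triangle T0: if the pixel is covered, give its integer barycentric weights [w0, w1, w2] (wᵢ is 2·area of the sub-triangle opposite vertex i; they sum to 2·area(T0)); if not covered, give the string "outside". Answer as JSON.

T0:
  2·area = 72
  edge (22, 19)→(2, 15): d=(-20,-4) top-left  bias=+0
  edge (2, 15)→(10, 13): d=(8,-2) top-left  bias=+0
  edge (10, 13)→(22, 19): d=(12,6) right/bottom  bias=-1
    (1,7)@(3, 15): e=[4,2,66] → #
    (2,7)@(5, 15): e=[12,6,54] → #
    (3,7)@(7, 15): e=[20,10,42] → #
    (4,7)@(9, 15): e=[28,14,30] → #
    (5,7)@(11, 15): e=[36,18,18] → #
    (6,7)@(13, 15): e=[44,22,6] → #
    (7,7)@(15, 15): e=[52,26,-6] → ·
    (1,8)@(3, 17): e=[-36,18,90] → ·
    (2,8)@(5, 17): e=[-28,22,78] → ·
    (3,8)@(7, 17): e=[-20,26,66] → ·
    (4,8)@(9, 17): e=[-12,30,54] → ·
    (5,8)@(11, 17): e=[-4,34,42] → ·
  covered (9 px):
    · · · · · · · · · · · ·
    · · · · · · · · · · · ·
    · · · · · · · · · · · ·
    · · · · · · · · · · · ·
    · · · · · · · · · · · ·
    · · · · · · · · · · · ·
    · · · · · · · · · · · ·
    · # # # # # # · · · · ·
    · · · · · · # # # · · ·
    · · · · · · · · · · · ·
T1:
  2·area = 160  (B↔C swapped to make it positive)
  edge (14, 2)→(8, 16): d=(-6,14) right/bottom  bias=-1
  edge (8, 16)→(0, 8): d=(-8,-8) top-left  bias=+0
  edge (0, 8)→(14, 2): d=(14,-6) top-left  bias=+0
    (6,1)@(13, 3): e=[8,144,8] → #
    (7,1)@(15, 3): e=[-20,160,20] → ·
    (3,2)@(7, 5): e=[80,80,0] → #  [on edge]
    (4,2)@(9, 5): e=[52,96,12] → #
    (5,2)@(11, 5): e=[24,112,24] → #
    (6,2)@(13, 5): e=[-4,128,36] → ·
    (1,3)@(3, 7): e=[124,32,4] → #
    (2,3)@(5, 7): e=[96,48,16] → #
    (6,3)@(13, 7): e=[-16,112,64] → ·
    (0,4)@(1, 9): e=[140,0,20] → #  [on edge]
    (5,4)@(11, 9): e=[0,80,80] → ·  [on edge]
    (0,5)@(1, 11): e=[128,-16,48] → ·
    (1,5)@(3, 11): e=[100,0,60] → #  [on edge]
    (2,6)@(5, 13): e=[60,0,100] → #  [on edge]
    (3,7)@(7, 15): e=[20,0,140] → #  [on edge]
    (4,8)@(9, 17): e=[-20,0,180] → ·  [on edge]
    (5,9)@(11, 19): e=[-60,0,220] → ·  [on edge]
  covered (22 px):
    · · · · · · · · · · · ·
    · · · · · · # · · · · ·
    · · · # # # · · · · · ·
    · # # # # # · · · · · ·
    # # # # # · · · · · · ·
    · # # # # · · · · · · ·
    · · # # # · · · · · · ·
    · · · # · · · · · · · ·
    · · · · · · · · · · · ·
    · · · · · · · · · · · ·

Answer: "outside"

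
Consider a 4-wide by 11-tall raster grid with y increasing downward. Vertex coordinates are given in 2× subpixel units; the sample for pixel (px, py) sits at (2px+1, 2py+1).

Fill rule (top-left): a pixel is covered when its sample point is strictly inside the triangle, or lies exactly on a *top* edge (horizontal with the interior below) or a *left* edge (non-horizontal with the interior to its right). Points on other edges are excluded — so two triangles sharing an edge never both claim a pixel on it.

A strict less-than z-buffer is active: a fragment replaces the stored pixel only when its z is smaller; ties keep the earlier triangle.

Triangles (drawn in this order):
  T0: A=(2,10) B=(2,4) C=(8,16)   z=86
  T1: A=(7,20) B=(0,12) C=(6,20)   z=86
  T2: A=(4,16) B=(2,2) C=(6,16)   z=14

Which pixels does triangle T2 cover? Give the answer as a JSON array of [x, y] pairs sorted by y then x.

T0:
  2·area = 36
  edge (2, 10)→(2, 4): d=(0,-6) top-left  bias=+0
  edge (2, 4)→(8, 16): d=(6,12) right/bottom  bias=-1
  edge (8, 16)→(2, 10): d=(-6,-6) top-left  bias=+0
    (1,3)@(3, 7): e=[6,6,24] → X
    (2,3)@(5, 7): e=[18,-18,36] → .
    (0,4)@(1, 9): e=[-6,42,0] → .  [on edge]
    (1,4)@(3, 9): e=[6,18,12] → X
    (2,4)@(5, 9): e=[18,-6,24] → .
    (1,5)@(3, 11): e=[6,30,0] → X  [on edge]
    (2,5)@(5, 11): e=[18,6,12] → X
    (3,5)@(7, 11): e=[30,-18,24] → .
    (1,6)@(3, 13): e=[6,42,-12] → .
    (2,6)@(5, 13): e=[18,18,0] → X  [on edge]
    (3,6)@(7, 13): e=[30,-6,12] → .
    (2,7)@(5, 15): e=[18,30,-12] → .
    (3,7)@(7, 15): e=[30,6,0] → X  [on edge]
  covered (6 px):
    . . . .
    . . . .
    . . . .
    . X . .
    . X . .
    . X X .
    . . X .
    . . . X
    . . . .
    . . . .
    . . . .
T1:
  2·area = 8  (B↔C swapped to make it positive)
  edge (7, 20)→(6, 20): d=(-1,0) right/bottom  bias=-1
  edge (6, 20)→(0, 12): d=(-6,-8) top-left  bias=+0
  edge (0, 12)→(7, 20): d=(7,8) right/bottom  bias=-1
  covered (0 px):
    . . . .
    . . . .
    . . . .
    . . . .
    . . . .
    . . . .
    . . . .
    . . . .
    . . . .
    . . . .
    . . . .
T2:
  2·area = 28
  edge (4, 16)→(2, 2): d=(-2,-14) top-left  bias=+0
  edge (2, 2)→(6, 16): d=(4,14) right/bottom  bias=-1
  edge (6, 16)→(4, 16): d=(-2,0) right/bottom  bias=-1
    (1,3)@(3, 7): e=[4,6,18] → X
    (2,3)@(5, 7): e=[32,-22,18] → .
    (1,4)@(3, 9): e=[0,14,14] → X  [on edge]
    (2,4)@(5, 9): e=[28,-14,14] → .
    (1,5)@(3, 11): e=[-4,22,10] → .
    (2,6)@(5, 13): e=[20,2,6] → X
    (3,6)@(7, 13): e=[48,-26,6] → .
    (2,7)@(5, 15): e=[16,10,2] → X
    (3,7)@(7, 15): e=[44,-18,2] → .
    (2,8)@(5, 17): e=[12,18,-2] → .
  covered (4 px):
    . . . .
    . . . .
    . . . .
    . X . .
    . X . .
    . . . .
    . . X .
    . . X .
    . . . .
    . . . .
    . . . .

Answer: [[1,3],[1,4],[2,6],[2,7]]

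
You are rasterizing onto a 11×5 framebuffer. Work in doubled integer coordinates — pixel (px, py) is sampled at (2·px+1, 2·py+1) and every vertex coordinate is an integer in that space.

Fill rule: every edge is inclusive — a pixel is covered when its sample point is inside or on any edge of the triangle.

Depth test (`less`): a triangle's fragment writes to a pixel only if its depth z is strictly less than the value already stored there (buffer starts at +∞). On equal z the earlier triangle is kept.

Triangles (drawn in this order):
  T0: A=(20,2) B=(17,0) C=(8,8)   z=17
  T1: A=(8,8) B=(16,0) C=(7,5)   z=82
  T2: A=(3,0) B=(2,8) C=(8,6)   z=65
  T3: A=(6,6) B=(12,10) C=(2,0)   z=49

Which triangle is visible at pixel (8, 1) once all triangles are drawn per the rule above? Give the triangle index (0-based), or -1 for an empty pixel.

T0:
  2·area = 42  (B↔C swapped to make it positive)
  edge (20, 2)→(8, 8): d=(-12,6) inclusive
  edge (8, 8)→(17, 0): d=(9,-8) inclusive
  edge (17, 0)→(20, 2): d=(3,2) inclusive
    (8,0)@(17, 1): e=[30,9,3] → #
    (9,0)@(19, 1): e=[18,25,-1] → ·
    (7,1)@(15, 3): e=[18,11,13] → #
    (9,1)@(19, 3): e=[-6,43,5] → ·
    (6,2)@(13, 5): e=[6,13,23] → #
    (7,2)@(15, 5): e=[-6,29,19] → ·
    (8,2)@(17, 5): e=[-18,45,15] → ·
    (6,3)@(13, 7): e=[-18,31,29] → ·
  covered (4 px):
    · · · · · · · · # · ·
    · · · · · · · # # · ·
    · · · · · · # · · · ·
    · · · · · · · · · · ·
    · · · · · · · · · · ·
T1:
  2·area = 32  (B↔C swapped to make it positive)
  edge (8, 8)→(7, 5): d=(-1,-3) inclusive
  edge (7, 5)→(16, 0): d=(9,-5) inclusive
  edge (16, 0)→(8, 8): d=(-8,8) inclusive
    (7,0)@(15, 1): e=[28,4,0] → #  [on edge]
    (8,0)@(17, 1): e=[34,14,-16] → ·
    (5,1)@(11, 3): e=[14,2,16] → #
    (6,1)@(13, 3): e=[20,12,0] → #  [on edge]
    (7,1)@(15, 3): e=[26,22,-16] → ·
    (3,2)@(7, 5): e=[0,0,32] → #  [on edge]
    (4,2)@(9, 5): e=[6,10,16] → #
    (5,2)@(11, 5): e=[12,20,0] → #  [on edge]
    (6,2)@(13, 5): e=[18,30,-16] → ·
    (3,3)@(7, 7): e=[-2,18,16] → ·
    (4,3)@(9, 7): e=[4,28,0] → #  [on edge]
    (5,3)@(11, 7): e=[10,38,-16] → ·
    (3,4)@(7, 9): e=[-4,36,0] → ·  [on edge]
  covered (7 px):
    · · · · · · · # · · ·
    · · · · · # # · · · ·
    · · · # # # · · · · ·
    · · · · # · · · · · ·
    · · · · · · · · · · ·
T2:
  2·area = 46  (B↔C swapped to make it positive)
  edge (3, 0)→(8, 6): d=(5,6) inclusive
  edge (8, 6)→(2, 8): d=(-6,2) inclusive
  edge (2, 8)→(3, 0): d=(1,-8) inclusive
    (1,0)@(3, 1): e=[5,40,1] → #
    (2,0)@(5, 1): e=[-7,36,17] → ·
    (1,1)@(3, 3): e=[15,28,3] → #
    (2,1)@(5, 3): e=[3,24,19] → #
    (3,1)@(7, 3): e=[-9,20,35] → ·
    (8,1)@(17, 3): e=[-69,0,115] → ·  [on edge]
    (1,2)@(3, 5): e=[25,16,5] → #
    (3,2)@(7, 5): e=[1,8,37] → #
    (4,2)@(9, 5): e=[-11,4,53] → ·
    (5,2)@(11, 5): e=[-23,0,69] → ·  [on edge]
    (1,3)@(3, 7): e=[35,4,7] → #
    (2,3)@(5, 7): e=[23,0,23] → #  [on edge]
  covered (8 px):
    · # · · · · · · · · ·
    · # # · · · · · · · ·
    · # # # · · · · · · ·
    · # # · · · · · · · ·
    · · · · · · · · · · ·
T3:
  2·area = 20  (B↔C swapped to make it positive)
  edge (6, 6)→(2, 0): d=(-4,-6) inclusive
  edge (2, 0)→(12, 10): d=(10,10) inclusive
  edge (12, 10)→(6, 6): d=(-6,-4) inclusive
    (1,0)@(3, 1): e=[2,0,18] → #  [on edge]
    (2,0)@(5, 1): e=[14,-20,26] → ·
    (1,1)@(3, 3): e=[-6,20,6] → ·
    (2,1)@(5, 3): e=[6,0,14] → #  [on edge]
    (3,1)@(7, 3): e=[18,-20,22] → ·
    (2,2)@(5, 5): e=[-2,20,2] → ·
    (3,2)@(7, 5): e=[10,0,10] → #  [on edge]
    (4,2)@(9, 5): e=[22,-20,18] → ·
    (3,3)@(7, 7): e=[2,20,-2] → ·
    (4,3)@(9, 7): e=[14,0,6] → #  [on edge]
    (5,3)@(11, 7): e=[26,-20,14] → ·
    (4,4)@(9, 9): e=[6,20,-6] → ·
    (5,4)@(11, 9): e=[18,0,2] → #  [on edge]
  covered (5 px):
    · # · · · · · · · · ·
    · · # · · · · · · · ·
    · · · # · · · · · · ·
    · · · · # · · · · · ·
    · · · · · # · · · · ·

Z-buffer (winner per pixel, '.' = empty):
  . 3 . . . . . 1 0 . .
  . 2 3 . . 1 1 0 0 . .
  . 2 2 3 1 1 0 . . . .
  . 2 2 . 3 . . . . . .
  . . . . . 3 . . . . .

Result: 0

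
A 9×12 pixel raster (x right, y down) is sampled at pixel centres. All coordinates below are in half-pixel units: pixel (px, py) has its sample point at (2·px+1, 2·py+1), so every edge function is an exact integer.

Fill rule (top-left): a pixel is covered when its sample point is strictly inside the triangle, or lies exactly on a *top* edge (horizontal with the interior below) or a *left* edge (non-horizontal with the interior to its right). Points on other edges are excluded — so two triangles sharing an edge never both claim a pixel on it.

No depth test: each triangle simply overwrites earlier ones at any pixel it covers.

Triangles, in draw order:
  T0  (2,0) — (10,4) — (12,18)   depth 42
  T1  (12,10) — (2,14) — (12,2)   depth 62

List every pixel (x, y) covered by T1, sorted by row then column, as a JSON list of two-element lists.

T0:
  2·area = 104
  edge (2, 0)→(10, 4): d=(8,4) right/bottom  bias=-1
  edge (10, 4)→(12, 18): d=(2,14) right/bottom  bias=-1
  edge (12, 18)→(2, 0): d=(-10,-18) top-left  bias=+0
    (1,0)@(3, 1): e=[4,92,8] → █
    (2,0)@(5, 1): e=[-4,64,44] → ·
    (1,1)@(3, 3): e=[20,96,-12] → ·
    (2,1)@(5, 3): e=[12,68,24] → █
    (3,1)@(7, 3): e=[4,40,60] → █
    (4,1)@(9, 3): e=[-4,12,96] → ·
    (2,2)@(5, 5): e=[28,72,4] → █
    (4,2)@(9, 5): e=[12,16,76] → █
    (5,2)@(11, 5): e=[4,-12,112] → ·
    (2,3)@(5, 7): e=[44,76,-16] → ·
    (3,3)@(7, 7): e=[36,48,20] → █
    (5,3)@(11, 7): e=[20,-8,92] → ·
    (3,4)@(7, 9): e=[52,52,0] → █  [on edge]
    (5,5)@(11, 11): e=[52,0,52] → ·  [on edge]
  covered (13 px):
    · █ · · · · · · ·
    · · █ █ · · · · ·
    · · █ █ █ · · · ·
    · · · █ █ · · · ·
    · · · █ █ · · · ·
    · · · · █ · · · ·
    · · · · · █ · · ·
    · · · · · █ · · ·
    · · · · · · · · ·
    · · · · · · · · ·
    · · · · · · · · ·
    · · · · · · · · ·
T1:
  2·area = 80
  edge (12, 10)→(2, 14): d=(-10,4) right/bottom  bias=-1
  edge (2, 14)→(12, 2): d=(10,-12) top-left  bias=+0
  edge (12, 2)→(12, 10): d=(0,8) right/bottom  bias=-1
    (5,2)@(11, 5): e=[54,18,8] → █
    (6,2)@(13, 5): e=[46,42,-8] → ·
    (4,3)@(9, 7): e=[42,14,24] → █
    (6,3)@(13, 7): e=[26,62,-8] → ·
    (3,4)@(7, 9): e=[30,10,40] → █
    (6,4)@(13, 9): e=[6,82,-8] → ·
    (2,5)@(5, 11): e=[18,6,56] → █
    (5,5)@(11, 11): e=[-6,78,8] → ·
    (1,6)@(3, 13): e=[6,2,72] → █
    (2,6)@(5, 13): e=[-2,26,56] → ·
    (3,6)@(7, 13): e=[-10,50,40] → ·
    (4,6)@(9, 13): e=[-18,74,24] → ·
  covered (10 px):
    · · · · · · · · ·
    · · · · · · · · ·
    · · · · · █ · · ·
    · · · · █ █ · · ·
    · · · █ █ █ · · ·
    · · █ █ █ · · · ·
    · █ · · · · · · ·
    · · · · · · · · ·
    · · · · · · · · ·
    · · · · · · · · ·
    · · · · · · · · ·
    · · · · · · · · ·

Final: [[5,2],[4,3],[5,3],[3,4],[4,4],[5,4],[2,5],[3,5],[4,5],[1,6]]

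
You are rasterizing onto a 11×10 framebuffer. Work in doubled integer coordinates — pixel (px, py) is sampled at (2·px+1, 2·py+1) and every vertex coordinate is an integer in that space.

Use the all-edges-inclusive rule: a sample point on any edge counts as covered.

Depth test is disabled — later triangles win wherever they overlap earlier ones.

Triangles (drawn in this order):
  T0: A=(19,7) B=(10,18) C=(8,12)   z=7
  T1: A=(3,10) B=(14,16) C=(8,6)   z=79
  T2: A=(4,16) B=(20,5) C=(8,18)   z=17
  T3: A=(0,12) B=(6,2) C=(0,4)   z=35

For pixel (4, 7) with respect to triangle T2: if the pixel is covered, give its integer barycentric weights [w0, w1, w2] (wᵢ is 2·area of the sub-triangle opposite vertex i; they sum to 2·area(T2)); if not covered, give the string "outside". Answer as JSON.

T0:
  2·area = 76
  edge (19, 7)→(10, 18): d=(-9,11) inclusive
  edge (10, 18)→(8, 12): d=(-2,-6) inclusive
  edge (8, 12)→(19, 7): d=(11,-5) inclusive
    (2,1)@(5, 3): e=[190,0,-114] → .  [on edge]
    (9,3)@(19, 7): e=[0,76,0] → X  [on edge]
    (10,3)@(21, 7): e=[-22,88,10] → .
    (3,4)@(7, 9): e=[114,0,-38] → .  [on edge]
    (7,4)@(15, 9): e=[26,48,2] → X
    (8,4)@(17, 9): e=[4,60,12] → X
    (9,4)@(19, 9): e=[-18,72,22] → .
    (5,5)@(11, 11): e=[52,20,4] → X
    (6,5)@(13, 11): e=[30,32,14] → X
    (8,5)@(17, 11): e=[-14,56,34] → .
    (4,6)@(9, 13): e=[56,4,16] → X
    (7,6)@(15, 13): e=[-10,40,46] → .
    (4,7)@(9, 15): e=[38,0,38] → X  [on edge]
  covered (11 px):
    . . . . . . . . . . .
    . . . . . . . . . . .
    . . . . . . . . . . .
    . . . . . . . . . X .
    . . . . . . . X X . .
    . . . . . X X X . . .
    . . . . X X X . . . .
    . . . . X X . . . . .
    . . . . . . . . . . .
    . . . . . . . . . . .
T1:
  2·area = 74  (B↔C swapped to make it positive)
  edge (3, 10)→(8, 6): d=(5,-4) inclusive
  edge (8, 6)→(14, 16): d=(6,10) inclusive
  edge (14, 16)→(3, 10): d=(-11,-6) inclusive
    (2,0)@(5, 1): e=[-37,0,111] → .  [on edge]
    (3,3)@(7, 7): e=[1,16,57] → X
    (4,3)@(9, 7): e=[9,-4,69] → .
    (2,4)@(5, 9): e=[3,48,23] → X
    (4,4)@(9, 9): e=[19,8,47] → X
    (5,4)@(11, 9): e=[27,-12,59] → .
    (2,5)@(5, 11): e=[13,60,1] → X
    (5,5)@(11, 11): e=[37,0,37] → X  [on edge]
    (6,5)@(13, 11): e=[45,-20,49] → .
    (2,6)@(5, 13): e=[23,72,-21] → .
    (3,6)@(7, 13): e=[31,52,-9] → .
    (4,6)@(9, 13): e=[39,32,3] → X
  covered (11 px):
    . . . . . . . . . . .
    . . . . . . . . . . .
    . . . . . . . . . . .
    . . . X . . . . . . .
    . . X X X . . . . . .
    . . X X X X . . . . .
    . . . . X X . . . . .
    . . . . . . X . . . .
    . . . . . . . . . . .
    . . . . . . . . . . .
T2:
  2·area = 76
  edge (4, 16)→(20, 5): d=(16,-11) inclusive
  edge (20, 5)→(8, 18): d=(-12,13) inclusive
  edge (8, 18)→(4, 16): d=(-4,-2) inclusive
    (7,4)@(15, 9): e=[9,17,50] → X
    (8,4)@(17, 9): e=[31,-9,54] → .
    (6,5)@(13, 11): e=[19,19,38] → X
    (7,5)@(15, 11): e=[41,-7,42] → .
    (4,6)@(9, 13): e=[7,47,22] → X
    (5,6)@(11, 13): e=[29,21,26] → X
    (6,6)@(13, 13): e=[51,-5,30] → .
    (3,7)@(7, 15): e=[17,49,10] → X
    (5,7)@(11, 15): e=[61,-3,18] → .
    (3,8)@(7, 17): e=[49,25,2] → X
    (4,8)@(9, 17): e=[71,-1,6] → .
    (3,9)@(7, 19): e=[81,1,-6] → .
  covered (7 px):
    . . . . . . . . . . .
    . . . . . . . . . . .
    . . . . . . . . . . .
    . . . . . . . . . . .
    . . . . . . . X . . .
    . . . . . . X . . . .
    . . . . X X . . . . .
    . . . X X . . . . . .
    . . . X . . . . . . .
    . . . . . . . . . . .
T3:
  2·area = 48  (B↔C swapped to make it positive)
  edge (0, 12)→(0, 4): d=(0,-8) inclusive
  edge (0, 4)→(6, 2): d=(6,-2) inclusive
  edge (6, 2)→(0, 12): d=(-6,10) inclusive
    (4,0)@(9, 1): e=[72,0,-24] → .  [on edge]
    (1,1)@(3, 3): e=[24,0,24] → X  [on edge]
    (2,1)@(5, 3): e=[40,4,4] → X
    (3,1)@(7, 3): e=[56,8,-16] → .
    (0,2)@(1, 5): e=[8,8,32] → X
    (2,2)@(5, 5): e=[40,16,-8] → .
    (0,3)@(1, 7): e=[8,20,20] → X
    (1,3)@(3, 7): e=[24,24,0] → X  [on edge]
    (2,3)@(5, 7): e=[40,28,-20] → .
    (0,4)@(1, 9): e=[8,32,8] → X
    (1,4)@(3, 9): e=[24,36,-12] → .
    (0,5)@(1, 11): e=[8,44,-4] → .
  covered (7 px):
    . . . . . . . . . . .
    . X X . . . . . . . .
    X X . . . . . . . . .
    X X . . . . . . . . .
    X . . . . . . . . . .
    . . . . . . . . . . .
    . . . . . . . . . . .
    . . . . . . . . . . .
    . . . . . . . . . . .
    . . . . . . . . . . .

Result: [23,14,39]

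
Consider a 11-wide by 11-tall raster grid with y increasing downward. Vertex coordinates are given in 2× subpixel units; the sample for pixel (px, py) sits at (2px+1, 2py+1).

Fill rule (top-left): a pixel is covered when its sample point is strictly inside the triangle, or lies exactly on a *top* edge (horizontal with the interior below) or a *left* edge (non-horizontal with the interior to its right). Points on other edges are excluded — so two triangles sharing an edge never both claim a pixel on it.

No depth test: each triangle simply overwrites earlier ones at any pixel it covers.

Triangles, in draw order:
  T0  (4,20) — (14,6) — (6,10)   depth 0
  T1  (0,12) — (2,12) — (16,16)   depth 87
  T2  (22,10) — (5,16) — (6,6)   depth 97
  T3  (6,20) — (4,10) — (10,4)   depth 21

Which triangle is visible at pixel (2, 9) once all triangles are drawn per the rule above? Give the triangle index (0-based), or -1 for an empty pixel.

T0:
  2·area = 72  (B↔C swapped to make it positive)
  edge (4, 20)→(6, 10): d=(2,-10) top-left  bias=+0
  edge (6, 10)→(14, 6): d=(8,-4) top-left  bias=+0
  edge (14, 6)→(4, 20): d=(-10,14) right/bottom  bias=-1
    (3,2)@(7, 5): e=[0,-36,108] → ·  [on edge]
    (6,3)@(13, 7): e=[64,4,4] → █
    (7,3)@(15, 7): e=[84,12,-24] → ·
    (4,4)@(9, 9): e=[28,4,40] → █
    (5,4)@(11, 9): e=[48,12,12] → █
    (6,4)@(13, 9): e=[68,20,-16] → ·
    (3,5)@(7, 11): e=[12,12,48] → █
    (5,5)@(11, 11): e=[52,28,-8] → ·
    (3,6)@(7, 13): e=[16,28,28] → █
    (4,6)@(9, 13): e=[36,36,0] → ·  [on edge]
    (2,7)@(5, 15): e=[0,36,36] → █  [on edge]
    (4,7)@(9, 15): e=[40,52,-20] → ·
  covered (9 px):
    · · · · · · · · · · ·
    · · · · · · · · · · ·
    · · · · · · · · · · ·
    · · · · · · █ · · · ·
    · · · · █ █ · · · · ·
    · · · █ █ · · · · · ·
    · · · █ · · · · · · ·
    · · █ █ · · · · · · ·
    · · █ · · · · · · · ·
    · · · · · · · · · · ·
    · · · · · · · · · · ·
T1:
  2·area = 8
  edge (0, 12)→(2, 12): d=(2,0) top-left  bias=+0
  edge (2, 12)→(16, 16): d=(14,4) right/bottom  bias=-1
  edge (16, 16)→(0, 12): d=(-16,-4) top-left  bias=+0
    (2,6)@(5, 13): e=[2,2,4] → █
    (3,6)@(7, 13): e=[2,-6,12] → ·
    (2,7)@(5, 15): e=[6,30,-28] → ·
  covered (1 px):
    · · · · · · · · · · ·
    · · · · · · · · · · ·
    · · · · · · · · · · ·
    · · · · · · · · · · ·
    · · · · · · · · · · ·
    · · · · · · · · · · ·
    · · █ · · · · · · · ·
    · · · · · · · · · · ·
    · · · · · · · · · · ·
    · · · · · · · · · · ·
    · · · · · · · · · · ·
T2:
  2·area = 164
  edge (22, 10)→(5, 16): d=(-17,6) right/bottom  bias=-1
  edge (5, 16)→(6, 6): d=(1,-10) top-left  bias=+0
  edge (6, 6)→(22, 10): d=(16,4) right/bottom  bias=-1
    (3,3)@(7, 7): e=[141,11,12] → █
    (4,3)@(9, 7): e=[129,31,4] → █
    (5,3)@(11, 7): e=[117,51,-4] → ·
    (3,4)@(7, 9): e=[107,13,44] → █
    (5,4)@(11, 9): e=[83,53,28] → █
    (6,4)@(13, 9): e=[71,73,20] → █
    (7,4)@(15, 9): e=[59,93,12] → █
    (8,4)@(17, 9): e=[47,113,4] → █
    (9,4)@(19, 9): e=[35,133,-4] → ·
    (3,5)@(7, 11): e=[73,15,76] → █
    (9,5)@(19, 11): e=[1,135,28] → █
    (10,5)@(21, 11): e=[-11,155,20] → ·
  covered (20 px):
    · · · · · · · · · · ·
    · · · · · · · · · · ·
    · · · · · · · · · · ·
    · · · █ █ · · · · · ·
    · · · █ █ █ █ █ █ · ·
    · · · █ █ █ █ █ █ █ ·
    · · · █ █ █ █ · · · ·
    · · · █ · · · · · · ·
    · · · · · · · · · · ·
    · · · · · · · · · · ·
    · · · · · · · · · · ·
T3:
  2·area = 72
  edge (6, 20)→(4, 10): d=(-2,-10) top-left  bias=+0
  edge (4, 10)→(10, 4): d=(6,-6) top-left  bias=+0
  edge (10, 4)→(6, 20): d=(-4,16) right/bottom  bias=-1
    (6,0)@(13, 1): e=[108,0,-36] → ·  [on edge]
    (5,1)@(11, 3): e=[84,0,-12] → ·  [on edge]
    (1,2)@(3, 5): e=[0,-36,108] → ·  [on edge]
    (4,2)@(9, 5): e=[60,0,12] → █  [on edge]
    (5,2)@(11, 5): e=[80,12,-20] → ·
    (3,3)@(7, 7): e=[36,0,36] → █  [on edge]
    (5,3)@(11, 7): e=[76,24,-28] → ·
    (2,4)@(5, 9): e=[12,0,60] → █  [on edge]
    (4,4)@(9, 9): e=[52,24,-4] → ·
    (1,5)@(3, 11): e=[-12,0,84] → ·  [on edge]
    (2,5)@(5, 11): e=[8,12,52] → █
    (4,5)@(9, 11): e=[48,36,-12] → ·
    (0,6)@(1, 13): e=[-36,0,108] → ·  [on edge]
    (2,7)@(5, 15): e=[0,36,36] → █  [on edge]
  covered (11 px):
    · · · · · · · · · · ·
    · · · · · · · · · · ·
    · · · · █ · · · · · ·
    · · · █ █ · · · · · ·
    · · █ █ · · · · · · ·
    · · █ █ · · · · · · ·
    · · █ █ · · · · · · ·
    · · █ █ · · · · · · ·
    · · · · · · · · · · ·
    · · · · · · · · · · ·
    · · · · · · · · · · ·

Z-buffer (winner per pixel, '.' = empty):
  . . . . . . . . . . .
  . . . . . . . . . . .
  . . . . 3 . . . . . .
  . . . 3 3 . 0 . . . .
  . . 3 3 2 2 2 2 2 . .
  . . 3 3 2 2 2 2 2 2 .
  . . 3 3 2 2 2 . . . .
  . . 3 3 . . . . . . .
  . . 0 . . . . . . . .
  . . . . . . . . . . .
  . . . . . . . . . . .

Result: -1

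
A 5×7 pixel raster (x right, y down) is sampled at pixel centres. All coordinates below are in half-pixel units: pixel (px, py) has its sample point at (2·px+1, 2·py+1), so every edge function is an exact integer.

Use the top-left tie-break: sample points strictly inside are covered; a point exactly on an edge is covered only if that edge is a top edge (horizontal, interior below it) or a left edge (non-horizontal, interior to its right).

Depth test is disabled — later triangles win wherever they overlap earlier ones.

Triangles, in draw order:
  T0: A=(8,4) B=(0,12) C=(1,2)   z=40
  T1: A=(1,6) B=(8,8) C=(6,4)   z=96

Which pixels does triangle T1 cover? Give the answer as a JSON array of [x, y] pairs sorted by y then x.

T0:
  2·area = 72
  edge (8, 4)→(0, 12): d=(-8,8) right/bottom  bias=-1
  edge (0, 12)→(1, 2): d=(1,-10) top-left  bias=+0
  edge (1, 2)→(8, 4): d=(7,2) right/bottom  bias=-1
    (0,1)@(1, 3): e=[64,1,7] → █
    (1,1)@(3, 3): e=[48,21,3] → █
    (2,1)@(5, 3): e=[32,41,-1] → ·
    (4,1)@(9, 3): e=[0,81,-9] → ·  [on edge]
    (0,2)@(1, 5): e=[48,3,21] → █
    (2,2)@(5, 5): e=[16,43,13] → █
    (3,2)@(7, 5): e=[0,63,9] → ·  [on edge]
    (0,3)@(1, 7): e=[32,5,35] → █
    (2,3)@(5, 7): e=[0,45,27] → ·  [on edge]
    (0,4)@(1, 9): e=[16,7,49] → █
    (1,4)@(3, 9): e=[0,27,45] → ·  [on edge]
    (0,5)@(1, 11): e=[0,9,63] → ·  [on edge]
  covered (8 px):
    · · · · ·
    █ █ · · ·
    █ █ █ · ·
    █ █ · · ·
    █ · · · ·
    · · · · ·
    · · · · ·
T1:
  2·area = 24  (B↔C swapped to make it positive)
  edge (1, 6)→(6, 4): d=(5,-2) top-left  bias=+0
  edge (6, 4)→(8, 8): d=(2,4) right/bottom  bias=-1
  edge (8, 8)→(1, 6): d=(-7,-2) top-left  bias=+0
    (2,2)@(5, 5): e=[3,6,15] → █
    (3,2)@(7, 5): e=[7,-2,19] → ·
    (2,3)@(5, 7): e=[13,10,1] → █
    (3,3)@(7, 7): e=[17,2,5] → █
    (4,3)@(9, 7): e=[21,-6,9] → ·
    (2,4)@(5, 9): e=[23,14,-13] → ·
    (3,4)@(7, 9): e=[27,6,-9] → ·
  covered (3 px):
    · · · · ·
    · · · · ·
    · · █ · ·
    · · █ █ ·
    · · · · ·
    · · · · ·
    · · · · ·

Result: [[2,2],[2,3],[3,3]]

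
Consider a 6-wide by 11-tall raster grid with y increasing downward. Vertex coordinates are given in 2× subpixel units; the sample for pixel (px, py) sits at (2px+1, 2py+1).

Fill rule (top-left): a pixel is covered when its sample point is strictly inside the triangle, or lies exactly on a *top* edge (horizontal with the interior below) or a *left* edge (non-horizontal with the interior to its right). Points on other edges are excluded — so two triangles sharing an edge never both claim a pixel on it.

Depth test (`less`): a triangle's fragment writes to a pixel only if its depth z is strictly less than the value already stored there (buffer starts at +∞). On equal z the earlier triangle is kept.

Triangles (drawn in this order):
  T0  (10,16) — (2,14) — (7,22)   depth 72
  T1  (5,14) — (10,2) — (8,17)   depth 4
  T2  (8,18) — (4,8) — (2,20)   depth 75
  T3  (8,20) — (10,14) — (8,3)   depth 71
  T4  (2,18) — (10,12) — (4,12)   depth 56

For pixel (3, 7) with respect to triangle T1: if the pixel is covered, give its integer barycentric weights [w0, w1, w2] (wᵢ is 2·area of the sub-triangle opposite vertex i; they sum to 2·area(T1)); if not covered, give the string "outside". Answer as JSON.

T0:
  2·area = 54  (B↔C swapped to make it positive)
  edge (10, 16)→(7, 22): d=(-3,6) right/bottom  bias=-1
  edge (7, 22)→(2, 14): d=(-5,-8) top-left  bias=+0
  edge (2, 14)→(10, 16): d=(8,2) right/bottom  bias=-1
    (1,7)@(3, 15): e=[45,3,6] → #
    (2,7)@(5, 15): e=[33,19,2] → #
    (3,7)@(7, 15): e=[21,35,-2] → ·
    (1,8)@(3, 17): e=[39,-7,22] → ·
    (2,8)@(5, 17): e=[27,9,18] → #
    (3,8)@(7, 17): e=[15,25,14] → #
    (4,8)@(9, 17): e=[3,41,10] → #
    (5,8)@(11, 17): e=[-9,57,6] → ·
    (2,9)@(5, 19): e=[21,-1,34] → ·
    (3,9)@(7, 19): e=[9,15,30] → #
    (4,9)@(9, 19): e=[-3,31,26] → ·
    (3,10)@(7, 21): e=[3,5,46] → #
  covered (7 px):
    · · · · · ·
    · · · · · ·
    · · · · · ·
    · · · · · ·
    · · · · · ·
    · · · · · ·
    · · · · · ·
    · # # · · ·
    · · # # # ·
    · · · # · ·
    · · · # · ·
T1:
  2·area = 51
  edge (5, 14)→(10, 2): d=(5,-12) top-left  bias=+0
  edge (10, 2)→(8, 17): d=(-2,15) right/bottom  bias=-1
  edge (8, 17)→(5, 14): d=(-3,-3) top-left  bias=+0
    (4,2)@(9, 5): e=[3,9,39] → #
    (5,2)@(11, 5): e=[27,-21,45] → ·
    (4,3)@(9, 7): e=[13,5,33] → #
    (5,3)@(11, 7): e=[37,-25,39] → ·
    (4,4)@(9, 9): e=[23,1,27] → #
    (5,4)@(11, 9): e=[47,-29,33] → ·
    (3,5)@(7, 11): e=[9,27,15] → #
    (4,5)@(9, 11): e=[33,-3,21] → ·
    (3,6)@(7, 13): e=[19,23,9] → #
    (4,6)@(9, 13): e=[43,-7,15] → ·
    (3,7)@(7, 15): e=[29,19,3] → #
    (4,7)@(9, 15): e=[53,-11,9] → ·
  covered (6 px):
    · · · · · ·
    · · · · · ·
    · · · · # ·
    · · · · # ·
    · · · · # ·
    · · · # · ·
    · · · # · ·
    · · · # · ·
    · · · · · ·
    · · · · · ·
    · · · · · ·
T2:
  2·area = 68  (B↔C swapped to make it positive)
  edge (8, 18)→(2, 20): d=(-6,2) right/bottom  bias=-1
  edge (2, 20)→(4, 8): d=(2,-12) top-left  bias=+0
  edge (4, 8)→(8, 18): d=(4,10) right/bottom  bias=-1
    (2,5)@(5, 11): e=[48,18,2] → #
    (3,5)@(7, 11): e=[44,42,-18] → ·
    (2,6)@(5, 13): e=[36,22,10] → #
    (3,6)@(7, 13): e=[32,46,-10] → ·
    (1,7)@(3, 15): e=[28,2,38] → #
    (3,7)@(7, 15): e=[20,50,-2] → ·
    (1,8)@(3, 17): e=[16,6,46] → #
    (3,8)@(7, 17): e=[8,54,6] → #
    (4,8)@(9, 17): e=[4,78,-14] → ·
    (5,8)@(11, 17): e=[0,102,-34] → ·  [on edge]
    (1,9)@(3, 19): e=[4,10,54] → #
    (2,9)@(5, 19): e=[0,34,34] → ·  [on edge]
  covered (8 px):
    · · · · · ·
    · · · · · ·
    · · · · · ·
    · · · · · ·
    · · · · · ·
    · · # · · ·
    · · # · · ·
    · # # · · ·
    · # # # · ·
    · # · · · ·
    · · · · · ·
T3:
  2·area = 34  (B↔C swapped to make it positive)
  edge (8, 20)→(8, 3): d=(0,-17) top-left  bias=+0
  edge (8, 3)→(10, 14): d=(2,11) right/bottom  bias=-1
  edge (10, 14)→(8, 20): d=(-2,6) right/bottom  bias=-1
    (4,4)@(9, 9): e=[17,1,16] → #
    (5,4)@(11, 9): e=[51,-21,4] → ·
    (4,5)@(9, 11): e=[17,5,12] → #
    (5,5)@(11, 11): e=[51,-17,0] → ·  [on edge]
    (4,6)@(9, 13): e=[17,9,8] → #
    (5,6)@(11, 13): e=[51,-13,-4] → ·
    (4,7)@(9, 15): e=[17,13,4] → #
    (5,7)@(11, 15): e=[51,-9,-8] → ·
    (4,8)@(9, 17): e=[17,17,0] → ·  [on edge]
  covered (4 px):
    · · · · · ·
    · · · · · ·
    · · · · · ·
    · · · · · ·
    · · · · # ·
    · · · · # ·
    · · · · # ·
    · · · · # ·
    · · · · · ·
    · · · · · ·
    · · · · · ·
T4:
  2·area = 36  (B↔C swapped to make it positive)
  edge (2, 18)→(4, 12): d=(2,-6) top-left  bias=+0
  edge (4, 12)→(10, 12): d=(6,0) top-left  bias=+0
  edge (10, 12)→(2, 18): d=(-8,6) right/bottom  bias=-1
    (3,1)@(7, 3): e=[0,-54,90] → ·  [on edge]
    (2,4)@(5, 9): e=[0,-18,54] → ·  [on edge]
    (2,6)@(5, 13): e=[8,6,22] → #
    (3,6)@(7, 13): e=[20,6,10] → #
    (4,6)@(9, 13): e=[32,6,-2] → ·
    (1,7)@(3, 15): e=[0,18,18] → #  [on edge]
    (3,7)@(7, 15): e=[24,18,-6] → ·
    (1,8)@(3, 17): e=[4,30,2] → #
    (2,8)@(5, 17): e=[16,30,-10] → ·
    (1,9)@(3, 19): e=[8,42,-14] → ·
    (0,10)@(1, 21): e=[0,54,-18] → ·  [on edge]
  covered (5 px):
    · · · · · ·
    · · · · · ·
    · · · · · ·
    · · · · · ·
    · · · · · ·
    · · · · · ·
    · · # # · ·
    · # # · · ·
    · # · · · ·
    · · · · · ·
    · · · · · ·

Result: [19,3,29]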